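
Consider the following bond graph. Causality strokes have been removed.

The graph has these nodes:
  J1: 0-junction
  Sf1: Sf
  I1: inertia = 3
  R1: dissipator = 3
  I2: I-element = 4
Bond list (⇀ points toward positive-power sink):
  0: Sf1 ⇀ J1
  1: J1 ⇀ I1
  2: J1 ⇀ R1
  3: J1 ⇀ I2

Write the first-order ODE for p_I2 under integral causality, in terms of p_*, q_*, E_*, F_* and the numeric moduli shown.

β0 stroke→Sf1  (source Sf1 imposes f)
β1 stroke→I1  (I1: I, integral causality)
β3 stroke→I2  (I2: I, integral causality)
β2 stroke→J1  (closing 0-jn rule on J1)

dp_I2/dt = 3*F_Sf1 - p_I1 - 3*p_I2/4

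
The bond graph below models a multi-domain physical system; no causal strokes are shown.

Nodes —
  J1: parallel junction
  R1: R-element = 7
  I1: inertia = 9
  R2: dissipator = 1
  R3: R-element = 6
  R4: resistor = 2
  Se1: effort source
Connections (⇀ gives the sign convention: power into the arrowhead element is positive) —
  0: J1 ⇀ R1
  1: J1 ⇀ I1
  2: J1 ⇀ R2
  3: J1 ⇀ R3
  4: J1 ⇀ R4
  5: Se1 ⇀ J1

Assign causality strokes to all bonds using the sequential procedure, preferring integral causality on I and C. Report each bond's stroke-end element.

b5 stroke→J1  (Se1: effort source, stroke at far end)
b0 stroke→R1  (J1 effort already set via bond 5)
b1 stroke→I1  (J1: bond 5 brought effort, rest push out)
b2 stroke→R2  (0-jn J1 has e-setter on 5)
b3 stroke→R3  (J1: bond 5 brought effort, rest push out)
b4 stroke→R4  (J1 effort already set via bond 5)

bond 0 stroke at R1
bond 1 stroke at I1
bond 2 stroke at R2
bond 3 stroke at R3
bond 4 stroke at R4
bond 5 stroke at J1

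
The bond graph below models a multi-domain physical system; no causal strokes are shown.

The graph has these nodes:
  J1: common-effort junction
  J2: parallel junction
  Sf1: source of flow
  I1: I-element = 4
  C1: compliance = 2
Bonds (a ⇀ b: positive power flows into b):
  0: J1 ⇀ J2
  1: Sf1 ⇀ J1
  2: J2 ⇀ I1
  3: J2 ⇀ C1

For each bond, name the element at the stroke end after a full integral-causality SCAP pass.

bond 0 →J1
bond 1 →Sf1
bond 2 →I1
bond 3 →J2

b1 |Sf1  (source Sf1 imposes f)
b0 |J1  (J1: last free bond brings effort in)
b2 |I1  (prefer integral on I1)
b3 |J2  (closing 0-jn rule on J2)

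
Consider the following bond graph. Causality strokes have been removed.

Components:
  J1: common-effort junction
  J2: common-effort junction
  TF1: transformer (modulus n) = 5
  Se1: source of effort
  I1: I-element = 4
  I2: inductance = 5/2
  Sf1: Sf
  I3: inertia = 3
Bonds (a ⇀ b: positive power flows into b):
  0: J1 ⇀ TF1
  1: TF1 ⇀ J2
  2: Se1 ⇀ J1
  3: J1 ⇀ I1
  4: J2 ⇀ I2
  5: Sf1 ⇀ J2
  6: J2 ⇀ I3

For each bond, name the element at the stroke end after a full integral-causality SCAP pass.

bond 0 stroke→TF1
bond 1 stroke→J2
bond 2 stroke→J1
bond 3 stroke→I1
bond 4 stroke→I2
bond 5 stroke→Sf1
bond 6 stroke→I3

b2 stroke→J1  (Se1 fixes effort; stroke away)
b5 stroke→Sf1  (source Sf1 imposes f)
b0 stroke→TF1  (J1 effort already set via bond 2)
b3 stroke→I1  (common-e at J1 fixed by 2)
b1 stroke→J2  (TF1: transformer flips bond 0)
b4 stroke→I2  (J2 effort already set via bond 1)
b6 stroke→I3  (common-e at J2 fixed by 1)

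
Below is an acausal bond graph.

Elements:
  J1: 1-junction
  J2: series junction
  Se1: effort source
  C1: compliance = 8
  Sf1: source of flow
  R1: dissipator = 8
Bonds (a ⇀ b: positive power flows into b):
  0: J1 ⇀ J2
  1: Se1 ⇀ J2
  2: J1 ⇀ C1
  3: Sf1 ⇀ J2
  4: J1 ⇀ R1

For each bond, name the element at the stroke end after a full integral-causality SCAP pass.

bond 0 →J2
bond 1 →J2
bond 2 →J1
bond 3 →Sf1
bond 4 →J1

β1 stroke→J2  (Se1 (Se) sets effort on bond)
β3 stroke→Sf1  (source Sf1 imposes f)
β0 stroke→J2  (J2 flow already set via bond 3)
β2 stroke→J1  (J1 flow already set via bond 0)
β4 stroke→J1  (1-jn J1 has f-setter on 0)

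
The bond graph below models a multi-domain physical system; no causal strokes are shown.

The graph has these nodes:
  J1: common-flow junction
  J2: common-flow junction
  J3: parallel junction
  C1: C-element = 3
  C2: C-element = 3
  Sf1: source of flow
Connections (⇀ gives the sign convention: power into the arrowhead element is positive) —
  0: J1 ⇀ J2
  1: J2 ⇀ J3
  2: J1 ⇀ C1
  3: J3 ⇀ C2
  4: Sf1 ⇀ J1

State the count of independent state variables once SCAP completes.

β4 stroke at Sf1  (Sf1 (Sf) sets flow on bond)
β0 stroke at J1  (J1 flow already set via bond 4)
β2 stroke at J1  (J1: bond 4 brought flow, rest push out)
β1 stroke at J2  (J2: bond 0 brought flow, rest push out)
β3 stroke at J3  (J3: last free bond brings effort in)

2  (C1, C2 all integral)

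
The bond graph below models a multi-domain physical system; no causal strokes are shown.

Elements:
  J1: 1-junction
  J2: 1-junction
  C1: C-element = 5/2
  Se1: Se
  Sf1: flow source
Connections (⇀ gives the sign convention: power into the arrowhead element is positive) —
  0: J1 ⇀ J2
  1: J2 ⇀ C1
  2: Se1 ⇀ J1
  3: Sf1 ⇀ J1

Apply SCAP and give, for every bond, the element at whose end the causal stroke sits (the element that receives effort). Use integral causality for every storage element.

#0 |J1
#1 |J2
#2 |J1
#3 |Sf1

bond 2 |J1  (Se1: effort source, stroke at far end)
bond 3 |Sf1  (source Sf1 imposes f)
bond 0 |J1  (J1: bond 3 brought flow, rest push out)
bond 1 |J2  (common-f at J2 fixed by 0)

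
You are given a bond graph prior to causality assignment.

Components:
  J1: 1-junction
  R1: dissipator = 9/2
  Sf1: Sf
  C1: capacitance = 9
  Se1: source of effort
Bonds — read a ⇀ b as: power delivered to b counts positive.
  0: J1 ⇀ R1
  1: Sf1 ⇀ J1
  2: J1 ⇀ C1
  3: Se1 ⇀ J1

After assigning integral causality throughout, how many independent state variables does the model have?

1  (C1 all integral)

#1 stroke at Sf1  (Sf1: flow source, stroke at near end)
#3 stroke at J1  (Se1: effort source, stroke at far end)
#0 stroke at J1  (common-f at J1 fixed by 1)
#2 stroke at J1  (J1: bond 1 brought flow, rest push out)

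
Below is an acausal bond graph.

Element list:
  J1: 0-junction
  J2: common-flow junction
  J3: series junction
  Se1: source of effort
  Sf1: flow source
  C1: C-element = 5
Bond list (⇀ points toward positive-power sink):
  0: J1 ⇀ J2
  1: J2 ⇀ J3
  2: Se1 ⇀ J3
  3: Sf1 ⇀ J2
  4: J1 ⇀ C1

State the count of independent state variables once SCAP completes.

β2 stroke→J3  (source Se1 imposes e)
β3 stroke→Sf1  (Sf1 fixes flow; stroke at Sf1)
β0 stroke→J2  (1-jn J2 has f-setter on 3)
β1 stroke→J2  (J2: bond 3 brought flow, rest push out)
β4 stroke→J1  (closing 0-jn rule on J1)

1  (C1 all integral)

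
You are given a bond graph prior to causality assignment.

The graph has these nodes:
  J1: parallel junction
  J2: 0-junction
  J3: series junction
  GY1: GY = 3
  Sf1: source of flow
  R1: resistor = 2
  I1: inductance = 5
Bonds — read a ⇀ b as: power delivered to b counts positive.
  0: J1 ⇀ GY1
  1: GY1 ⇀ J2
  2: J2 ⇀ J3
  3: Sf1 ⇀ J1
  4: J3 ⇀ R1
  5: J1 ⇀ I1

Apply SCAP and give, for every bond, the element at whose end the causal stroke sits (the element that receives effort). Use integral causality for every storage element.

#0 |J1
#1 |J2
#2 |J3
#3 |Sf1
#4 |R1
#5 |I1

#3 |Sf1  (Sf1 (Sf) sets flow on bond)
#5 |I1  (I1: I, integral causality)
#0 |J1  (only one effort-in slot at J1)
#1 |J2  (GY1 both-in/both-out from 0)
#2 |J3  (J2: bond 1 brought effort, rest push out)
#4 |R1  (only one flow-in slot at J3)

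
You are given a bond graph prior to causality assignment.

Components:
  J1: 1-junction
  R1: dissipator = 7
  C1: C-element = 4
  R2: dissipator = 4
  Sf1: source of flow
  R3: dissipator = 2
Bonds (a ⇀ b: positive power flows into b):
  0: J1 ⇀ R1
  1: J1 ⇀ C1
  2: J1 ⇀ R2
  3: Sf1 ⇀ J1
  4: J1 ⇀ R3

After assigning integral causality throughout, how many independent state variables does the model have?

b3 →Sf1  (Sf1 fixes flow; stroke at Sf1)
b0 →J1  (common-f at J1 fixed by 3)
b1 →J1  (common-f at J1 fixed by 3)
b2 →J1  (1-jn J1 has f-setter on 3)
b4 →J1  (1-jn J1 has f-setter on 3)

1  (C1 all integral)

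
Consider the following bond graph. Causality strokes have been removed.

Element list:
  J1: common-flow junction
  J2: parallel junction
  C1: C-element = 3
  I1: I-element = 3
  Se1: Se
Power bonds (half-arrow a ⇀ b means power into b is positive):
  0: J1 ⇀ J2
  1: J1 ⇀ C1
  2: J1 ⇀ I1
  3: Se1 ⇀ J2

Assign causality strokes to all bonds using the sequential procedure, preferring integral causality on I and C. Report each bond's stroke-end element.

b0 →J1
b1 →J1
b2 →I1
b3 →J2

#3 stroke at J2  (Se1: effort source, stroke at far end)
#0 stroke at J1  (J2 effort already set via bond 3)
#1 stroke at J1  (C1 integral (e out))
#2 stroke at I1  (only one flow-in slot at J1)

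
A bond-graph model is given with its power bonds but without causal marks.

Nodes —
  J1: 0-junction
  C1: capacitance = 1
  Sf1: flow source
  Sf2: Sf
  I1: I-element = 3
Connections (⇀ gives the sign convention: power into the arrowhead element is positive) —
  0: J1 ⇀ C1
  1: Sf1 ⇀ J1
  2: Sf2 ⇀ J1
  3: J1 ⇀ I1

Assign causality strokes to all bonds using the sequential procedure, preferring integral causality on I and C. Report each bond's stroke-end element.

bond 1 stroke at Sf1  (Sf1: flow source, stroke at near end)
bond 2 stroke at Sf2  (Sf2 fixes flow; stroke at Sf2)
bond 0 stroke at J1  (C1 outputs effort q/C1)
bond 3 stroke at I1  (0-jn J1 has e-setter on 0)

#0 |J1
#1 |Sf1
#2 |Sf2
#3 |I1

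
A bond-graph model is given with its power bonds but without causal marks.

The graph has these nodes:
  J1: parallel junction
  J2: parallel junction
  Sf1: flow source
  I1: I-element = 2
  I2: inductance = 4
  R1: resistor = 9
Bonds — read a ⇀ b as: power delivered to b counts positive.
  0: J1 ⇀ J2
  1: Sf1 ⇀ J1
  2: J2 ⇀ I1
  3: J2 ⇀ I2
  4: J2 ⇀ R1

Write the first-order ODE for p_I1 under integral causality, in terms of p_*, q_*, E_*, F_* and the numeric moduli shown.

bond 1 stroke→Sf1  (Sf1 (Sf) sets flow on bond)
bond 0 stroke→J1  (closing 0-jn rule on J1)
bond 2 stroke→I1  (I1: I, integral causality)
bond 3 stroke→I2  (I2 outputs flow p/I2)
bond 4 stroke→J2  (closing 0-jn rule on J2)

dp_I1/dt = 9*F_Sf1 - 9*p_I1/2 - 9*p_I2/4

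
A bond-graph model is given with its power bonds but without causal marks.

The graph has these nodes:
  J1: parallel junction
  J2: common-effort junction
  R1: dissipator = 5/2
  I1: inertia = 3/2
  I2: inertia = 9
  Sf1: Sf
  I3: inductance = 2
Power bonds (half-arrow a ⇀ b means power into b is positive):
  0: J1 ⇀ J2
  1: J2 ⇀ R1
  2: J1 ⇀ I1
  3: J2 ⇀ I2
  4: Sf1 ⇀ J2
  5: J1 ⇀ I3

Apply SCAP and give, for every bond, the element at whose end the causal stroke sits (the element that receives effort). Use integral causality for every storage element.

β4 →Sf1  (source Sf1 imposes f)
β2 →I1  (I1 outputs flow p/I1)
β3 →I2  (I2 outputs flow p/I2)
β5 →I3  (I3 outputs flow p/I3)
β0 →J1  (only one effort-in slot at J1)
β1 →J2  (J2: last free bond brings effort in)

#0 stroke→J1
#1 stroke→J2
#2 stroke→I1
#3 stroke→I2
#4 stroke→Sf1
#5 stroke→I3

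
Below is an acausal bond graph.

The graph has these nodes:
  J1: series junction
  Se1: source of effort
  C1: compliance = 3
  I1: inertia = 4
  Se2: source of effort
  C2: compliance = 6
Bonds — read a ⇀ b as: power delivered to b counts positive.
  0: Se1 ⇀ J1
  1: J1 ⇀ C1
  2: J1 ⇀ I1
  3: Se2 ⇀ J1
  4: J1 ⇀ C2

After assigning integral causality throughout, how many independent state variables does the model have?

3  (C1, C2, I1 all integral)

b0 |J1  (Se1: effort source, stroke at far end)
b3 |J1  (Se2: effort source, stroke at far end)
b1 |J1  (C1 integral (e out))
b2 |I1  (I1 integral (f out))
b4 |J1  (J1: bond 2 brought flow, rest push out)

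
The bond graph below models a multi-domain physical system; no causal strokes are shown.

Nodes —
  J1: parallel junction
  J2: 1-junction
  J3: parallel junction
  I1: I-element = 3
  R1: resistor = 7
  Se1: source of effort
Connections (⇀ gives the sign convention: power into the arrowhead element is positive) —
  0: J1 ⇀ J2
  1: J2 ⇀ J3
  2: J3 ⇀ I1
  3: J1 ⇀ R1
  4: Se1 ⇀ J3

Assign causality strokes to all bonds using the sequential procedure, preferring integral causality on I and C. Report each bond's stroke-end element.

bond 0 stroke at J1
bond 1 stroke at J2
bond 2 stroke at I1
bond 3 stroke at R1
bond 4 stroke at J3

bond 4 stroke→J3  (source Se1 imposes e)
bond 1 stroke→J2  (common-e at J3 fixed by 4)
bond 2 stroke→I1  (J3 effort already set via bond 4)
bond 0 stroke→J1  (only one flow-in slot at J2)
bond 3 stroke→R1  (common-e at J1 fixed by 0)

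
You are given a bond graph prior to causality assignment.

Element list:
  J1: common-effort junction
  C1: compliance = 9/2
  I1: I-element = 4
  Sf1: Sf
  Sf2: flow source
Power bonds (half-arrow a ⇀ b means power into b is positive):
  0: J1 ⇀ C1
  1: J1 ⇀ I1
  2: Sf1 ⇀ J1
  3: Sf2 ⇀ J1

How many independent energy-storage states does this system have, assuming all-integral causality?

b2 |Sf1  (Sf1 fixes flow; stroke at Sf1)
b3 |Sf2  (Sf2: flow source, stroke at near end)
b0 |J1  (C1: C, integral causality)
b1 |I1  (J1: bond 0 brought effort, rest push out)

2  (C1, I1 all integral)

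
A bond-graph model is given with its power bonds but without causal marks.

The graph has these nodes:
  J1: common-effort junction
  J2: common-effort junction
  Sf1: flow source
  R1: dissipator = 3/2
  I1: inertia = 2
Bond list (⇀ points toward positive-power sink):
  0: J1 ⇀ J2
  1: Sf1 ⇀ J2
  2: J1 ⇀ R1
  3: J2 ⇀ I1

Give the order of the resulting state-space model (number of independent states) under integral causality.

β1 stroke→Sf1  (Sf1: flow source, stroke at near end)
β3 stroke→I1  (prefer integral on I1)
β0 stroke→J2  (J2 needs exactly one e-in)
β2 stroke→J1  (closing 0-jn rule on J1)

1  (I1 all integral)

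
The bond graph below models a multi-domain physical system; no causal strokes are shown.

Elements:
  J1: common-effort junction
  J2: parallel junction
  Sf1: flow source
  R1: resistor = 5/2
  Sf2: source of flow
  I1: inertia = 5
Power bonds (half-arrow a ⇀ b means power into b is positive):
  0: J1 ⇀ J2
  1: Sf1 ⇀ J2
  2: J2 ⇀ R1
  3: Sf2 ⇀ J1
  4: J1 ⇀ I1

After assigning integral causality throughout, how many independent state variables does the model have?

1  (I1 all integral)

#1 →Sf1  (Sf1 (Sf) sets flow on bond)
#3 →Sf2  (Sf2: flow source, stroke at near end)
#4 →I1  (I1 outputs flow p/I1)
#0 →J1  (J1: last free bond brings effort in)
#2 →J2  (closing 0-jn rule on J2)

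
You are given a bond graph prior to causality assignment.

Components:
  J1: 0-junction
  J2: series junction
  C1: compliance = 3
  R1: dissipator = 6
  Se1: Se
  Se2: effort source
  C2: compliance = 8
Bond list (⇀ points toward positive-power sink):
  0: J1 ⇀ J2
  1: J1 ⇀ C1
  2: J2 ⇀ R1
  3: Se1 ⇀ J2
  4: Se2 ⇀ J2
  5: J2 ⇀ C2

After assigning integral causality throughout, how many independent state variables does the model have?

#3 →J2  (source Se1 imposes e)
#4 →J2  (Se2: effort source, stroke at far end)
#1 →J1  (prefer integral on C1)
#0 →J2  (0-jn J1 has e-setter on 1)
#5 →J2  (prefer integral on C2)
#2 →R1  (closing 1-jn rule on J2)

2  (C1, C2 all integral)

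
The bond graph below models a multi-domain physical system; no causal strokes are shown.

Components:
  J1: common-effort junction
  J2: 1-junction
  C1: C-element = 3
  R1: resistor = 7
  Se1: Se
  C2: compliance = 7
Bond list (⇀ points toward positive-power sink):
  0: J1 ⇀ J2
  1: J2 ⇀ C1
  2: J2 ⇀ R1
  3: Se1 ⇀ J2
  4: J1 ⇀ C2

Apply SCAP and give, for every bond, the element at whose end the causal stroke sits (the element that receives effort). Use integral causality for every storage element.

bond 3 stroke at J2  (Se1 (Se) sets effort on bond)
bond 1 stroke at J2  (C1: C, integral causality)
bond 4 stroke at J1  (C2: C, integral causality)
bond 0 stroke at J2  (0-jn J1 has e-setter on 4)
bond 2 stroke at R1  (J2 needs exactly one f-in)

β0 stroke→J2
β1 stroke→J2
β2 stroke→R1
β3 stroke→J2
β4 stroke→J1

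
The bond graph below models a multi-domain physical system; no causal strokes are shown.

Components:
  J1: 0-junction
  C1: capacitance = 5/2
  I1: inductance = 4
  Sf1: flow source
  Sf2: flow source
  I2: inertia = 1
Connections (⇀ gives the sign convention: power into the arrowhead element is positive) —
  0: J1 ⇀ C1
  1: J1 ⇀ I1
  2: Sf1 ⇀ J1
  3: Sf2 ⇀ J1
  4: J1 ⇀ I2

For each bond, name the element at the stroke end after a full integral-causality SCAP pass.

bond 0 →J1
bond 1 →I1
bond 2 →Sf1
bond 3 →Sf2
bond 4 →I2

bond 2 stroke→Sf1  (Sf1 (Sf) sets flow on bond)
bond 3 stroke→Sf2  (Sf2 fixes flow; stroke at Sf2)
bond 0 stroke→J1  (prefer integral on C1)
bond 1 stroke→I1  (J1: bond 0 brought effort, rest push out)
bond 4 stroke→I2  (0-jn J1 has e-setter on 0)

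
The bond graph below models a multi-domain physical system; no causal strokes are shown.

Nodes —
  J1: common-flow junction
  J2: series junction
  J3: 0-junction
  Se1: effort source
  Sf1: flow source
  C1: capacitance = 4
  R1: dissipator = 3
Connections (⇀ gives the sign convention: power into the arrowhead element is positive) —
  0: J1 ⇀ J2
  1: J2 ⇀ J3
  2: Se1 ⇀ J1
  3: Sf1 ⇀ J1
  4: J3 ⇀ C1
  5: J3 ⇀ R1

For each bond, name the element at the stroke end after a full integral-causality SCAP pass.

β2 →J1  (Se1: effort source, stroke at far end)
β3 →Sf1  (source Sf1 imposes f)
β0 →J1  (1-jn J1 has f-setter on 3)
β1 →J2  (common-f at J2 fixed by 0)
β4 →J3  (C1 outputs effort q/C1)
β5 →R1  (0-jn J3 has e-setter on 4)

bond 0 |J1
bond 1 |J2
bond 2 |J1
bond 3 |Sf1
bond 4 |J3
bond 5 |R1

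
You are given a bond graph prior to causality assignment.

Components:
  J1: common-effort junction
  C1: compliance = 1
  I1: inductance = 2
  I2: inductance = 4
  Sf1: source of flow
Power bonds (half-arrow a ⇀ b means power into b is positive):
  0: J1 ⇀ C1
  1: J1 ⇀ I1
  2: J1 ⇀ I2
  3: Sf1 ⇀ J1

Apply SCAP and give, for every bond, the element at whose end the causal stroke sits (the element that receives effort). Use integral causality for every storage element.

β3 |Sf1  (Sf1: flow source, stroke at near end)
β0 |J1  (C1 outputs effort q/C1)
β1 |I1  (J1 effort already set via bond 0)
β2 |I2  (common-e at J1 fixed by 0)

β0 |J1
β1 |I1
β2 |I2
β3 |Sf1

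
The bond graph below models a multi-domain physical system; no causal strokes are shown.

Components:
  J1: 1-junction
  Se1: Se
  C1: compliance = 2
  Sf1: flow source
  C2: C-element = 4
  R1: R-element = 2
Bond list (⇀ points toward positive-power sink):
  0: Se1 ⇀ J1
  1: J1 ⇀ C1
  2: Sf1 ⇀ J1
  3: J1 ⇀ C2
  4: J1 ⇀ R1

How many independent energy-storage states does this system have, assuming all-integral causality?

2  (C1, C2 all integral)

#0 |J1  (source Se1 imposes e)
#2 |Sf1  (source Sf1 imposes f)
#1 |J1  (J1 flow already set via bond 2)
#3 |J1  (J1 flow already set via bond 2)
#4 |J1  (1-jn J1 has f-setter on 2)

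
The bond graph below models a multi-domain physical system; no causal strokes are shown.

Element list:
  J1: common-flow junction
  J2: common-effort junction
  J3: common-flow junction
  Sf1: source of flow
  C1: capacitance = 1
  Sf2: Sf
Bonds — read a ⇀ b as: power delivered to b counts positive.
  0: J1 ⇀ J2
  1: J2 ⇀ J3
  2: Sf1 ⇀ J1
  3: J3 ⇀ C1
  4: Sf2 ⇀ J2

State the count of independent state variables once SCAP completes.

1  (C1 all integral)

#2 →Sf1  (Sf1 (Sf) sets flow on bond)
#4 →Sf2  (source Sf2 imposes f)
#0 →J1  (J1: bond 2 brought flow, rest push out)
#1 →J2  (J2: last free bond brings effort in)
#3 →J3  (common-f at J3 fixed by 1)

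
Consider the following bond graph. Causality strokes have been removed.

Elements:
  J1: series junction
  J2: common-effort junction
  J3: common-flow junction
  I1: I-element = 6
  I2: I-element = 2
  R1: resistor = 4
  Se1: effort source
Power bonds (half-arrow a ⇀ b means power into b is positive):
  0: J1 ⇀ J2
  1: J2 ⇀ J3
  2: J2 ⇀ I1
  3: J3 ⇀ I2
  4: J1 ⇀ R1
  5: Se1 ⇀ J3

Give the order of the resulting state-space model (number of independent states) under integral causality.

#5 stroke at J3  (source Se1 imposes e)
#2 stroke at I1  (prefer integral on I1)
#3 stroke at I2  (I2 integral (f out))
#1 stroke at J3  (J3 flow already set via bond 3)
#0 stroke at J2  (only one effort-in slot at J2)
#4 stroke at J1  (1-jn J1 has f-setter on 0)

2  (I1, I2 all integral)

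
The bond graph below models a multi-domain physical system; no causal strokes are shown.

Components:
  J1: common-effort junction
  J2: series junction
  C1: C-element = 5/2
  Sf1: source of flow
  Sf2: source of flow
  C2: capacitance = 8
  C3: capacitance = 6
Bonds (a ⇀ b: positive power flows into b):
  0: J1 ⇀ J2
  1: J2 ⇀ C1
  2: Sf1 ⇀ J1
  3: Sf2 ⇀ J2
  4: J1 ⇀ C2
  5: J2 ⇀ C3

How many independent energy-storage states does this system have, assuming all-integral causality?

3  (C1, C2, C3 all integral)

b2 →Sf1  (source Sf1 imposes f)
b3 →Sf2  (Sf2 fixes flow; stroke at Sf2)
b0 →J2  (common-f at J2 fixed by 3)
b1 →J2  (1-jn J2 has f-setter on 3)
b5 →J2  (1-jn J2 has f-setter on 3)
b4 →J1  (J1 needs exactly one e-in)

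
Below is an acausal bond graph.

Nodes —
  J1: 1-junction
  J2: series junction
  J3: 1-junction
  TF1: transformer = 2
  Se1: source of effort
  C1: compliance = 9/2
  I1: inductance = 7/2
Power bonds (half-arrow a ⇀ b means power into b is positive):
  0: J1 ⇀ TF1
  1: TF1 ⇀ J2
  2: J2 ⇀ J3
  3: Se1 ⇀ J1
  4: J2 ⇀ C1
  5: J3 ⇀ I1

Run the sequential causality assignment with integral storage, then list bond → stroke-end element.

bond 0 stroke at TF1
bond 1 stroke at J2
bond 2 stroke at J3
bond 3 stroke at J1
bond 4 stroke at J2
bond 5 stroke at I1

#3 stroke→J1  (source Se1 imposes e)
#0 stroke→TF1  (J1: last free bond brings flow in)
#1 stroke→J2  (TF1 one-in-one-out from 0)
#4 stroke→J2  (C1 integral (e out))
#2 stroke→J3  (J2: last free bond brings flow in)
#5 stroke→I1  (closing 1-jn rule on J3)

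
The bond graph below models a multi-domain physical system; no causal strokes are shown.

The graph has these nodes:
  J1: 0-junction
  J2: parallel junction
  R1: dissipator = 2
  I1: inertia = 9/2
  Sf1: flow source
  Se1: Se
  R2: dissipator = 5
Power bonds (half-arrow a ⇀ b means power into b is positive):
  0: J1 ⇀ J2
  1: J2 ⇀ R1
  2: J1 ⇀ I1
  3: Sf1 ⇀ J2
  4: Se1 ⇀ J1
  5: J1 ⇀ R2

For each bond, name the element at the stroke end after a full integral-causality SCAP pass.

bond 0 →J2
bond 1 →R1
bond 2 →I1
bond 3 →Sf1
bond 4 →J1
bond 5 →R2

β3 |Sf1  (source Sf1 imposes f)
β4 |J1  (source Se1 imposes e)
β0 |J2  (0-jn J1 has e-setter on 4)
β2 |I1  (J1 effort already set via bond 4)
β5 |R2  (J1 effort already set via bond 4)
β1 |R1  (J2: bond 0 brought effort, rest push out)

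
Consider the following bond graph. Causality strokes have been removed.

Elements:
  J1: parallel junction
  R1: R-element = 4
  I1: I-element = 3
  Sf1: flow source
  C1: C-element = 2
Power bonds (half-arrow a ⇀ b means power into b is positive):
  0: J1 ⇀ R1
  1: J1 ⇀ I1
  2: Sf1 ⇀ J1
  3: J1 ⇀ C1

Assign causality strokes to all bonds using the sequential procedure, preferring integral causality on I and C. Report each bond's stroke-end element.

b2 →Sf1  (Sf1: flow source, stroke at near end)
b1 →I1  (I1: I, integral causality)
b3 →J1  (C1: C, integral causality)
b0 →R1  (J1: bond 3 brought effort, rest push out)

bond 0 →R1
bond 1 →I1
bond 2 →Sf1
bond 3 →J1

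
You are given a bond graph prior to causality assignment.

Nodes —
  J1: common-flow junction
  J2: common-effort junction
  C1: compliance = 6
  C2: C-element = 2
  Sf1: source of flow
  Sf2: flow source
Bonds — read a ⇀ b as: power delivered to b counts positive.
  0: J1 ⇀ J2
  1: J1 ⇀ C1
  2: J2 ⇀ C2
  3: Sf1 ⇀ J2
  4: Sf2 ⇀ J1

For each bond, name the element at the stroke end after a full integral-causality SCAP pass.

bond 3 stroke→Sf1  (Sf1 fixes flow; stroke at Sf1)
bond 4 stroke→Sf2  (source Sf2 imposes f)
bond 0 stroke→J1  (J1: bond 4 brought flow, rest push out)
bond 1 stroke→J1  (J1: bond 4 brought flow, rest push out)
bond 2 stroke→J2  (only one effort-in slot at J2)

#0 →J1
#1 →J1
#2 →J2
#3 →Sf1
#4 →Sf2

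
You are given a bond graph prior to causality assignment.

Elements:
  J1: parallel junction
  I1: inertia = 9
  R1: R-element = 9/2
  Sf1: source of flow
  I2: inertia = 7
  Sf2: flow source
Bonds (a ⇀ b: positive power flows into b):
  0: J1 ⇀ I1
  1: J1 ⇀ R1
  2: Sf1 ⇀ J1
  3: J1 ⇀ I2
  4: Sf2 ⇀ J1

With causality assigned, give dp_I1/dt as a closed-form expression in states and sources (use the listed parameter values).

β2 |Sf1  (Sf1 (Sf) sets flow on bond)
β4 |Sf2  (source Sf2 imposes f)
β0 |I1  (I1 integral (f out))
β3 |I2  (I2 outputs flow p/I2)
β1 |J1  (J1 needs exactly one e-in)

dp_I1/dt = 9*F_Sf1/2 + 9*F_Sf2/2 - p_I1/2 - 9*p_I2/14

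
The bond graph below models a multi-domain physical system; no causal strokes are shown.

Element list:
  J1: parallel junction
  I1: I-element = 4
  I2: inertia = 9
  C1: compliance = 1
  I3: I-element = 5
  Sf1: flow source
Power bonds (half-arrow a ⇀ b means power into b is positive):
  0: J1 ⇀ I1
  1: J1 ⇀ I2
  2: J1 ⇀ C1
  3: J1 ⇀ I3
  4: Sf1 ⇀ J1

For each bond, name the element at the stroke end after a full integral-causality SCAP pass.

#4 |Sf1  (source Sf1 imposes f)
#0 |I1  (I1: I, integral causality)
#1 |I2  (prefer integral on I2)
#2 |J1  (C1: C, integral causality)
#3 |I3  (common-e at J1 fixed by 2)

#0 →I1
#1 →I2
#2 →J1
#3 →I3
#4 →Sf1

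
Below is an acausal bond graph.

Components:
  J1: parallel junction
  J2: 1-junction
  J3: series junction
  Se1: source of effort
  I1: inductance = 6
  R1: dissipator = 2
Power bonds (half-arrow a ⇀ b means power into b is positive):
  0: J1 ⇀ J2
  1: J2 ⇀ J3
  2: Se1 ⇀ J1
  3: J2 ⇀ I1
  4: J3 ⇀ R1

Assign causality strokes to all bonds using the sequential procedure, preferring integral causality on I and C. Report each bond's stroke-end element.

bond 0 →J2
bond 1 →J2
bond 2 →J1
bond 3 →I1
bond 4 →J3

#2 |J1  (Se1: effort source, stroke at far end)
#0 |J2  (J1: bond 2 brought effort, rest push out)
#3 |I1  (I1 outputs flow p/I1)
#1 |J2  (J2: bond 3 brought flow, rest push out)
#4 |J3  (J3 flow already set via bond 1)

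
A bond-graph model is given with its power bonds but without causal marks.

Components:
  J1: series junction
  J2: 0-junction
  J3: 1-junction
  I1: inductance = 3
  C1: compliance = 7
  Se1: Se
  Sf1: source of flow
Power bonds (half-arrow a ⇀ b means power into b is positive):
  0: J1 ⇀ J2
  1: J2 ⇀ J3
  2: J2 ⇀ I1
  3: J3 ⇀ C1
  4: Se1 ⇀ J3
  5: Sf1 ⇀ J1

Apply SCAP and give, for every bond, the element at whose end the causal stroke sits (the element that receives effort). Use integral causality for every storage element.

bond 0 →J1
bond 1 →J2
bond 2 →I1
bond 3 →J3
bond 4 →J3
bond 5 →Sf1

b4 stroke at J3  (Se1 (Se) sets effort on bond)
b5 stroke at Sf1  (Sf1 (Sf) sets flow on bond)
b0 stroke at J1  (common-f at J1 fixed by 5)
b2 stroke at I1  (prefer integral on I1)
b1 stroke at J2  (J2: last free bond brings effort in)
b3 stroke at J3  (1-jn J3 has f-setter on 1)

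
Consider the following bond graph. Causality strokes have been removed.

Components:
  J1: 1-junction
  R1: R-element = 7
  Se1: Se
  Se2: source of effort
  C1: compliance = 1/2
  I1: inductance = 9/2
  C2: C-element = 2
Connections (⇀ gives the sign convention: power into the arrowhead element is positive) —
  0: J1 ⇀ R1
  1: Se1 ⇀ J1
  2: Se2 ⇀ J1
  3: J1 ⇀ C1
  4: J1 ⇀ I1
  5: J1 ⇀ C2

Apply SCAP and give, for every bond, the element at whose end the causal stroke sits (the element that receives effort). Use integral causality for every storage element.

β1 |J1  (Se1 fixes effort; stroke away)
β2 |J1  (Se2: effort source, stroke at far end)
β3 |J1  (prefer integral on C1)
β4 |I1  (prefer integral on I1)
β0 |J1  (J1: bond 4 brought flow, rest push out)
β5 |J1  (1-jn J1 has f-setter on 4)

bond 0 stroke at J1
bond 1 stroke at J1
bond 2 stroke at J1
bond 3 stroke at J1
bond 4 stroke at I1
bond 5 stroke at J1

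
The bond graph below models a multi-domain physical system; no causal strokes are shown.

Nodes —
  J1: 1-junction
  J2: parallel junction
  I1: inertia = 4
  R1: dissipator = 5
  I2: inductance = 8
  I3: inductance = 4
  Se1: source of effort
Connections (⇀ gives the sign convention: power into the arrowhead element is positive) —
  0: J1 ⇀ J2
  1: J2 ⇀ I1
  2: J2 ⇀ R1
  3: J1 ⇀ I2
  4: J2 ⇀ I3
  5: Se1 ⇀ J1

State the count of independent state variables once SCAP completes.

3  (I1, I2, I3 all integral)

bond 5 →J1  (Se1 (Se) sets effort on bond)
bond 1 →I1  (prefer integral on I1)
bond 3 →I2  (prefer integral on I2)
bond 0 →J1  (common-f at J1 fixed by 3)
bond 4 →I3  (I3 integral (f out))
bond 2 →J2  (J2: last free bond brings effort in)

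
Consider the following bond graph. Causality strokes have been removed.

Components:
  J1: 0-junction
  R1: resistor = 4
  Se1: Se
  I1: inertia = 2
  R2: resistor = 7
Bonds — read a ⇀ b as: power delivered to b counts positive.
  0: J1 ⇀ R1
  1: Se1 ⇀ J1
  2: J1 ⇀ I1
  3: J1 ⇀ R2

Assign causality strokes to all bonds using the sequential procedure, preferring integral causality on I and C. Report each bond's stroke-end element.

β1 stroke at J1  (Se1 fixes effort; stroke away)
β0 stroke at R1  (common-e at J1 fixed by 1)
β2 stroke at I1  (0-jn J1 has e-setter on 1)
β3 stroke at R2  (J1: bond 1 brought effort, rest push out)

b0 stroke→R1
b1 stroke→J1
b2 stroke→I1
b3 stroke→R2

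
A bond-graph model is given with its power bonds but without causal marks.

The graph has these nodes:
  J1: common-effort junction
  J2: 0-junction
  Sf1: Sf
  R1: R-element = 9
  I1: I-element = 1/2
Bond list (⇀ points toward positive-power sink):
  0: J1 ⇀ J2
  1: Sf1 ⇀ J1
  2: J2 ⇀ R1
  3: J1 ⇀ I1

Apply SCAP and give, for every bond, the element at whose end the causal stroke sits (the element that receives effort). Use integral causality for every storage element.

bond 0 stroke at J1
bond 1 stroke at Sf1
bond 2 stroke at J2
bond 3 stroke at I1

b1 stroke→Sf1  (Sf1 fixes flow; stroke at Sf1)
b3 stroke→I1  (I1 integral (f out))
b0 stroke→J1  (J1 needs exactly one e-in)
b2 stroke→J2  (J2: last free bond brings effort in)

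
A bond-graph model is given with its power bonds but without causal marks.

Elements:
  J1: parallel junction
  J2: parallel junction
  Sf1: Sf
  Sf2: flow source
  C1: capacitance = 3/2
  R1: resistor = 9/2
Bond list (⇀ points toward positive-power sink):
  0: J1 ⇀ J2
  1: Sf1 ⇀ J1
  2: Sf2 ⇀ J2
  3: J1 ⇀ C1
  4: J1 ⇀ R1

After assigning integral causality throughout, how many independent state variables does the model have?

bond 1 stroke→Sf1  (Sf1: flow source, stroke at near end)
bond 2 stroke→Sf2  (source Sf2 imposes f)
bond 0 stroke→J2  (J2 needs exactly one e-in)
bond 3 stroke→J1  (C1 outputs effort q/C1)
bond 4 stroke→R1  (common-e at J1 fixed by 3)

1  (C1 all integral)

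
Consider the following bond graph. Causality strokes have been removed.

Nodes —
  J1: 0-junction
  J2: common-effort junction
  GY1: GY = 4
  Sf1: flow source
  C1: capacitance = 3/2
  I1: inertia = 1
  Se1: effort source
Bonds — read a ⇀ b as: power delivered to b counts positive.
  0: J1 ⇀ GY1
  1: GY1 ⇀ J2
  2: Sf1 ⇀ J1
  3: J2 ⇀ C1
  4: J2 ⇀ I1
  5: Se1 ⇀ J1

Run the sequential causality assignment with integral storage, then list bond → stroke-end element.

#2 |Sf1  (Sf1 fixes flow; stroke at Sf1)
#5 |J1  (source Se1 imposes e)
#0 |GY1  (J1: bond 5 brought effort, rest push out)
#1 |GY1  (GY1 both-in/both-out from 0)
#3 |J2  (prefer integral on C1)
#4 |I1  (0-jn J2 has e-setter on 3)

b0 stroke→GY1
b1 stroke→GY1
b2 stroke→Sf1
b3 stroke→J2
b4 stroke→I1
b5 stroke→J1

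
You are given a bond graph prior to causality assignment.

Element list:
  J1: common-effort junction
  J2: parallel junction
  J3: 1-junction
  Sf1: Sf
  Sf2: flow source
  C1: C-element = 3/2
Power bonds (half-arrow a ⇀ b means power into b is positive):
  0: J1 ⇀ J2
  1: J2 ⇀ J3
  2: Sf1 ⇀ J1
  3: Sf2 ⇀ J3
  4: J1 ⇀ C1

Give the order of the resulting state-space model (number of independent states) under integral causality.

1  (C1 all integral)

bond 2 stroke at Sf1  (source Sf1 imposes f)
bond 3 stroke at Sf2  (Sf2: flow source, stroke at near end)
bond 1 stroke at J3  (common-f at J3 fixed by 3)
bond 0 stroke at J2  (J2: last free bond brings effort in)
bond 4 stroke at J1  (only one effort-in slot at J1)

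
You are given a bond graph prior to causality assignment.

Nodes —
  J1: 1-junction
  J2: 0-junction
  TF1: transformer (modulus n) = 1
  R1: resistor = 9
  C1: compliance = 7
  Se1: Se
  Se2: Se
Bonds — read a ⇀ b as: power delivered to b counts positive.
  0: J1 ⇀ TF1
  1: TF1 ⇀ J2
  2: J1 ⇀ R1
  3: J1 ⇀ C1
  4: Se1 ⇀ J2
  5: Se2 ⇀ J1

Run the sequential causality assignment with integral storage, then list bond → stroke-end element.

β4 stroke→J2  (Se1 fixes effort; stroke away)
β5 stroke→J1  (Se2 (Se) sets effort on bond)
β1 stroke→TF1  (0-jn J2 has e-setter on 4)
β0 stroke→J1  (TF TF1: opposite of bond 1)
β3 stroke→J1  (C1 outputs effort q/C1)
β2 stroke→R1  (closing 1-jn rule on J1)

bond 0 →J1
bond 1 →TF1
bond 2 →R1
bond 3 →J1
bond 4 →J2
bond 5 →J1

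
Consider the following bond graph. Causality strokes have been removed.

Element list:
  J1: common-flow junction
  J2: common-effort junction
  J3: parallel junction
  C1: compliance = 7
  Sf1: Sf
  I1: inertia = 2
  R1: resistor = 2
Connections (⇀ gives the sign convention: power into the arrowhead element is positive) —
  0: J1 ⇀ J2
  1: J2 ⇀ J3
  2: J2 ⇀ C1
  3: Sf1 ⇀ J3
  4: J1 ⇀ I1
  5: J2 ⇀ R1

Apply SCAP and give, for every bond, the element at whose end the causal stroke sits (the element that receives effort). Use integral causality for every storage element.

#3 |Sf1  (Sf1 (Sf) sets flow on bond)
#1 |J3  (J3 needs exactly one e-in)
#2 |J2  (C1 integral (e out))
#0 |J1  (0-jn J2 has e-setter on 2)
#5 |R1  (J2 effort already set via bond 2)
#4 |I1  (only one flow-in slot at J1)

β0 stroke at J1
β1 stroke at J3
β2 stroke at J2
β3 stroke at Sf1
β4 stroke at I1
β5 stroke at R1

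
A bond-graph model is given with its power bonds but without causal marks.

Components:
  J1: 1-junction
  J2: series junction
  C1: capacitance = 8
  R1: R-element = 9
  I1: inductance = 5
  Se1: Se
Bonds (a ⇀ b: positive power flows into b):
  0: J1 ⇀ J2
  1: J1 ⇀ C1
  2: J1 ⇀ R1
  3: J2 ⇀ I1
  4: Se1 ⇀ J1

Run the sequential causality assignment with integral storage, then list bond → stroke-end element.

bond 0 |J2
bond 1 |J1
bond 2 |J1
bond 3 |I1
bond 4 |J1

#4 stroke→J1  (Se1: effort source, stroke at far end)
#1 stroke→J1  (C1 outputs effort q/C1)
#3 stroke→I1  (I1 outputs flow p/I1)
#0 stroke→J2  (J2: bond 3 brought flow, rest push out)
#2 stroke→J1  (common-f at J1 fixed by 0)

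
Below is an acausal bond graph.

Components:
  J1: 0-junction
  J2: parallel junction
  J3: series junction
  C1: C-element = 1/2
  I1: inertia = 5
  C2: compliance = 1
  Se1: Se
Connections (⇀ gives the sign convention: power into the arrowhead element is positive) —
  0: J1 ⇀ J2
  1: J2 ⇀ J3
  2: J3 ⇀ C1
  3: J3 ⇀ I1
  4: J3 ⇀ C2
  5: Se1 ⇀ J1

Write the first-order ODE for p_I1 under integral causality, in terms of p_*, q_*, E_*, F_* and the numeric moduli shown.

b5 →J1  (Se1 fixes effort; stroke away)
b0 →J2  (J1 effort already set via bond 5)
b1 →J3  (common-e at J2 fixed by 0)
b2 →J3  (C1: C, integral causality)
b3 →I1  (prefer integral on I1)
b4 →J3  (J3: bond 3 brought flow, rest push out)

dp_I1/dt = E_Se1 - 2*q_C1 - q_C2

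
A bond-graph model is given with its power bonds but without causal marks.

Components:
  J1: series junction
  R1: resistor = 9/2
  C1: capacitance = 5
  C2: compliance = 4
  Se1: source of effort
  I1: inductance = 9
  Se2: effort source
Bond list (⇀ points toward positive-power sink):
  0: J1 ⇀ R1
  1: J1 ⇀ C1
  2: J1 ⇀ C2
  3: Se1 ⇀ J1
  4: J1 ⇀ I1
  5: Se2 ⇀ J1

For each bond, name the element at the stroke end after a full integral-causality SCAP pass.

#3 stroke at J1  (source Se1 imposes e)
#5 stroke at J1  (Se2: effort source, stroke at far end)
#1 stroke at J1  (C1: C, integral causality)
#2 stroke at J1  (C2 outputs effort q/C2)
#4 stroke at I1  (I1 outputs flow p/I1)
#0 stroke at J1  (J1: bond 4 brought flow, rest push out)

#0 |J1
#1 |J1
#2 |J1
#3 |J1
#4 |I1
#5 |J1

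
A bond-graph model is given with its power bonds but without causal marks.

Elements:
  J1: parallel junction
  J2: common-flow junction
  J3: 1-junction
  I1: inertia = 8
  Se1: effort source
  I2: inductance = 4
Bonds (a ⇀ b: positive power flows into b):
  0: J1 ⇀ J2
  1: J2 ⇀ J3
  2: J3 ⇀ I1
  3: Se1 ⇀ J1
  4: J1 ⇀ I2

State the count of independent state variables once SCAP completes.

2  (I1, I2 all integral)

β3 |J1  (source Se1 imposes e)
β0 |J2  (0-jn J1 has e-setter on 3)
β4 |I2  (common-e at J1 fixed by 3)
β1 |J3  (closing 1-jn rule on J2)
β2 |I1  (J3 needs exactly one f-in)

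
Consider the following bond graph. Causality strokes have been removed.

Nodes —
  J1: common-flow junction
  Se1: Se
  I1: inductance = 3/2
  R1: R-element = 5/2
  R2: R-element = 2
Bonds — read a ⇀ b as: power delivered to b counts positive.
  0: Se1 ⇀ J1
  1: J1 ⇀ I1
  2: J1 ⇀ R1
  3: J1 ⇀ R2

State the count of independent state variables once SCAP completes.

1  (I1 all integral)

β0 |J1  (source Se1 imposes e)
β1 |I1  (prefer integral on I1)
β2 |J1  (1-jn J1 has f-setter on 1)
β3 |J1  (J1 flow already set via bond 1)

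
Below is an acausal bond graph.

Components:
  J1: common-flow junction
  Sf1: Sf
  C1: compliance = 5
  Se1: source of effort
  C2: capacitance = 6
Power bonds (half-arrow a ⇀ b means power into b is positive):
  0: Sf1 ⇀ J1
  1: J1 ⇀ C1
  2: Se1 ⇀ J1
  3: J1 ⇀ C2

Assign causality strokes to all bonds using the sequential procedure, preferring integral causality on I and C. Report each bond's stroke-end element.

b0 |Sf1  (Sf1 (Sf) sets flow on bond)
b2 |J1  (Se1 (Se) sets effort on bond)
b1 |J1  (J1 flow already set via bond 0)
b3 |J1  (common-f at J1 fixed by 0)

b0 →Sf1
b1 →J1
b2 →J1
b3 →J1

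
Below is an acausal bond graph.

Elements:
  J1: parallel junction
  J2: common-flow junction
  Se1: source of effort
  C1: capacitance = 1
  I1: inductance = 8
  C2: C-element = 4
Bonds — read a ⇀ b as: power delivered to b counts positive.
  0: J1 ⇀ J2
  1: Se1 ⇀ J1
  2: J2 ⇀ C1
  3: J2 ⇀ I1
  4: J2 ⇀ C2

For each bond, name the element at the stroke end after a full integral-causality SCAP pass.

b1 stroke→J1  (Se1: effort source, stroke at far end)
b0 stroke→J2  (J1 effort already set via bond 1)
b2 stroke→J2  (C1 integral (e out))
b3 stroke→I1  (I1: I, integral causality)
b4 stroke→J2  (common-f at J2 fixed by 3)

b0 stroke at J2
b1 stroke at J1
b2 stroke at J2
b3 stroke at I1
b4 stroke at J2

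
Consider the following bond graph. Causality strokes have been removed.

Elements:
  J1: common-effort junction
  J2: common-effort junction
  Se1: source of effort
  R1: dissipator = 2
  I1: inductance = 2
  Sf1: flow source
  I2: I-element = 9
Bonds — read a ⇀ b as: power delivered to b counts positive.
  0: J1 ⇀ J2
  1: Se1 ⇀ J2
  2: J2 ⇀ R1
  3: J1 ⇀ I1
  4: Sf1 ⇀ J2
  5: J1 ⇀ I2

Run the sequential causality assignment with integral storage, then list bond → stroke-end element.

β0 stroke at J1
β1 stroke at J2
β2 stroke at R1
β3 stroke at I1
β4 stroke at Sf1
β5 stroke at I2

bond 1 →J2  (source Se1 imposes e)
bond 4 →Sf1  (source Sf1 imposes f)
bond 0 →J1  (0-jn J2 has e-setter on 1)
bond 2 →R1  (0-jn J2 has e-setter on 1)
bond 3 →I1  (J1: bond 0 brought effort, rest push out)
bond 5 →I2  (common-e at J1 fixed by 0)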